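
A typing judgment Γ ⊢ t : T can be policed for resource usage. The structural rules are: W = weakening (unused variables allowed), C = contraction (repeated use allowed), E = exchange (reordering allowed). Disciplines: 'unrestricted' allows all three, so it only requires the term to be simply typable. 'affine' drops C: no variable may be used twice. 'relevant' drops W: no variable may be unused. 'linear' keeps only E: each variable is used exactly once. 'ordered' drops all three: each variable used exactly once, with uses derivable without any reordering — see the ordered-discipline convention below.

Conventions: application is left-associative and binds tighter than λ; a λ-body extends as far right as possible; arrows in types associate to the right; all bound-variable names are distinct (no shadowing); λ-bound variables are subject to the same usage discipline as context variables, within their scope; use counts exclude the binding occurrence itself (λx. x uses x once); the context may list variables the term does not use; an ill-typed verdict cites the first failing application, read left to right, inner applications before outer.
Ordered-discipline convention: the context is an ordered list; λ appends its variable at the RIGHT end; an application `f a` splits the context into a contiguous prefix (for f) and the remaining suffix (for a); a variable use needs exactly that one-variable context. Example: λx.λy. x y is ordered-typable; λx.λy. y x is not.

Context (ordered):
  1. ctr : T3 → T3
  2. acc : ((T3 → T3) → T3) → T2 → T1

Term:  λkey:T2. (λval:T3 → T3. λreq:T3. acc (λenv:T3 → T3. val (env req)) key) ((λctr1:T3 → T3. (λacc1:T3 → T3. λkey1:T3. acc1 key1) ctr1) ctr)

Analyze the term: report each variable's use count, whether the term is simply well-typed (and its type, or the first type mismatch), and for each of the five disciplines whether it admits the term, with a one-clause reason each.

use counts: ctr=1, acc=1, key [bound]=1, val [bound]=1, req [bound]=1, env [bound]=1, ctr1 [bound]=1, acc1 [bound]=1, key1 [bound]=1
order of uses: acc, val, env, req, key, acc1, key1, ctr1, ctr
typing: well-typed — term : T2 → T3 → T1
ordered ✗ (no ordered split (uses run acc, val, env, req, key, acc1, key1, ctr1, ctr))
linear ✓ (single use per variable (ctr, acc, key, val, req, env, ctr1, acc1, key1))
affine ✓ (none of ctr, acc, key, val, req, env, ctr1, acc1, key1 used more than once)
relevant ✓ (every one of ctr, acc, key, val, req, env, ctr1, acc1, key1 appears)
unrestricted ✓ (well-typed at T2 → T3 → T1; no restrictions here)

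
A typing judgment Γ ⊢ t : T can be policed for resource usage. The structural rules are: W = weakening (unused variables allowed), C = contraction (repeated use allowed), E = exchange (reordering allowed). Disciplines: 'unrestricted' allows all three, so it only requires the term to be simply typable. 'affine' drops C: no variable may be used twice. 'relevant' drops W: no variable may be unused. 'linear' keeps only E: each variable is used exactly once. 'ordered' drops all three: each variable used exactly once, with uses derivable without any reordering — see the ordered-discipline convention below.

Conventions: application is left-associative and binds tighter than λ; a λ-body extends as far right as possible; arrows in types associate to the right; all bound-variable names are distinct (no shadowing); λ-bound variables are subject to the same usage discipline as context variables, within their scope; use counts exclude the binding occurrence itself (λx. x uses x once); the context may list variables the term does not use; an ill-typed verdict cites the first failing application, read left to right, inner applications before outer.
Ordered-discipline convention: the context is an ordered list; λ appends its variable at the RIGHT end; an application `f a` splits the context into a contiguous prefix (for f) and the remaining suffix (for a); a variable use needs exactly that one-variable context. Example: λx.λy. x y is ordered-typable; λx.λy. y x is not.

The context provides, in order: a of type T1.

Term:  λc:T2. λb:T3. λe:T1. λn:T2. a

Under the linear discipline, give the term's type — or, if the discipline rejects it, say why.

not well-typed under linear — unused: c, b, e, n — weakening required
usage: a: 1; c (bound): 0; b (bound): 0; e (bound): 0; n (bound): 0
uses in reading order: a
typing: well-typed at T2 → T3 → T1 → T2 → T1
per-discipline verdicts: ordered ✗; linear ✗; affine ✓; relevant ✗; unrestricted ✓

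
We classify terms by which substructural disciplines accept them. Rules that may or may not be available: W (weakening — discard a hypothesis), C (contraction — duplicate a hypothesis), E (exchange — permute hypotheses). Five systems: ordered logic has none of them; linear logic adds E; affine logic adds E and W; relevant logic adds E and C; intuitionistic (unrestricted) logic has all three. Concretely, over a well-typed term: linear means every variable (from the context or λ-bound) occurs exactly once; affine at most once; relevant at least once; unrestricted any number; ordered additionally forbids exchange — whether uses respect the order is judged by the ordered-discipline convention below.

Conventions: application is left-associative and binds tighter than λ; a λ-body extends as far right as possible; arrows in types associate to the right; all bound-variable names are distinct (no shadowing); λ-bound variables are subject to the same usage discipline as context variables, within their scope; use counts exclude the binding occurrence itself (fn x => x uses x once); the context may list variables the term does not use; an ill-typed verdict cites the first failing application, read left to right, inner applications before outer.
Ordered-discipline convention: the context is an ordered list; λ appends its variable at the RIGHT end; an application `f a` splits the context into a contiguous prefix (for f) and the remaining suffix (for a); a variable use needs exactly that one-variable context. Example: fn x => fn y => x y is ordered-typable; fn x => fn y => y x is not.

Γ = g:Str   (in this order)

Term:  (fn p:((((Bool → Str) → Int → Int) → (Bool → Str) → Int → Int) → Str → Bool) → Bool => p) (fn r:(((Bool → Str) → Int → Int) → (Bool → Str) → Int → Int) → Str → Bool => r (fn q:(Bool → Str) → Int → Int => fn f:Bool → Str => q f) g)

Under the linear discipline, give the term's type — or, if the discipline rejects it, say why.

term : ((((Bool → Str) → Int → Int) → (Bool → Str) → Int → Int) → Str → Bool) → Bool
variable uses: g: 1, p (bound): 1, r (bound): 1, q (bound): 1, f (bound): 1
left-to-right use order: p, r, q, f, g
typing: the term checks, with type ((((Bool → Str) → Int → Int) → (Bool → Str) → Int → Int) → Str → Bool) → Bool
across the five disciplines: ordered ✗, linear ✓, affine ✓, relevant ✓, unrestricted ✓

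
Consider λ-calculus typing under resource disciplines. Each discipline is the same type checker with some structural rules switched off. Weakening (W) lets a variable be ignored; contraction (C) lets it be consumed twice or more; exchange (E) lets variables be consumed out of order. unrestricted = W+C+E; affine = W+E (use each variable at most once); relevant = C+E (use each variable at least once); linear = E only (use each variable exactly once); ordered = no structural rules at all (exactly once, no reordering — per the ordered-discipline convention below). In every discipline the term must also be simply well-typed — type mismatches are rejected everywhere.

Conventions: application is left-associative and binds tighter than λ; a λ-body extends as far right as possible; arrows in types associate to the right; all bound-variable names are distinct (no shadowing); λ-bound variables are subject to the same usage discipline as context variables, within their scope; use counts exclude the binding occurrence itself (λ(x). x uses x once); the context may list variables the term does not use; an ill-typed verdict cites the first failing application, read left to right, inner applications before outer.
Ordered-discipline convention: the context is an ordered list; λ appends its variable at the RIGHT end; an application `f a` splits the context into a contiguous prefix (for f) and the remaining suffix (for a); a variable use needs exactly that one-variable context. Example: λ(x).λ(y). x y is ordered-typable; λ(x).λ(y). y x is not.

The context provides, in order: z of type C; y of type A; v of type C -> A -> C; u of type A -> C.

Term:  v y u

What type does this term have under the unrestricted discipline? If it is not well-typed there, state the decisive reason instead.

not well-typed under unrestricted — not simply typable
usage: z: 0×, y: 1×, v: 1×, u: 1×
order of uses: v, y, u
typing: ill-typed: argument of type A where C is required
across the five disciplines: ordered ✗ | linear ✗ | affine ✗ | relevant ✗ | unrestricted ✗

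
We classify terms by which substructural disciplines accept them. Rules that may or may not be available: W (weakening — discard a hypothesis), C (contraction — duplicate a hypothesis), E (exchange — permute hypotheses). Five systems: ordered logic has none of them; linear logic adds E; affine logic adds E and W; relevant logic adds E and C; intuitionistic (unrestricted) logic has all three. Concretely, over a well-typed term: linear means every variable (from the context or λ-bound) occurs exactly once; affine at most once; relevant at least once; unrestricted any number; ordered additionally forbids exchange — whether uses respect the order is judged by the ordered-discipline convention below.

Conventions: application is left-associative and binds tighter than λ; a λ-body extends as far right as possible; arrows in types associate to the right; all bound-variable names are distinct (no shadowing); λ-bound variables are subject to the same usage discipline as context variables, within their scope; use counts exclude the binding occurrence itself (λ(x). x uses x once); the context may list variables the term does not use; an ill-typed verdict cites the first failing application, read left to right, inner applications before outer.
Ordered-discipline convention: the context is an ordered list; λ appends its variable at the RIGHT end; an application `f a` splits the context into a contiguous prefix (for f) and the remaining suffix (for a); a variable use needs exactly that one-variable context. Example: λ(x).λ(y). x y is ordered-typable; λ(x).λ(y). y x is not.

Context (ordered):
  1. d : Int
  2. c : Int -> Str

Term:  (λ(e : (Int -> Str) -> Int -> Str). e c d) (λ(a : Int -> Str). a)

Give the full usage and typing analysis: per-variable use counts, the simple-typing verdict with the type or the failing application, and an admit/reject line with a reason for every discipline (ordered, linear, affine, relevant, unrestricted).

usage: d=1, c=1, e (bound)=1, a (bound)=1
order of uses: e, c, d, a
typing: well-typed — term : Str
ordered: ✗, needs exchange: uses follow e, c, d, a
linear: ✓, single use per variable (d, c, e, a)
affine: ✓, d, c, e, a: no repeats, contraction unneeded
relevant: ✓, d, c, e, a: all used, weakening unneeded
unrestricted: ✓, type-checks (Str) and nothing is barred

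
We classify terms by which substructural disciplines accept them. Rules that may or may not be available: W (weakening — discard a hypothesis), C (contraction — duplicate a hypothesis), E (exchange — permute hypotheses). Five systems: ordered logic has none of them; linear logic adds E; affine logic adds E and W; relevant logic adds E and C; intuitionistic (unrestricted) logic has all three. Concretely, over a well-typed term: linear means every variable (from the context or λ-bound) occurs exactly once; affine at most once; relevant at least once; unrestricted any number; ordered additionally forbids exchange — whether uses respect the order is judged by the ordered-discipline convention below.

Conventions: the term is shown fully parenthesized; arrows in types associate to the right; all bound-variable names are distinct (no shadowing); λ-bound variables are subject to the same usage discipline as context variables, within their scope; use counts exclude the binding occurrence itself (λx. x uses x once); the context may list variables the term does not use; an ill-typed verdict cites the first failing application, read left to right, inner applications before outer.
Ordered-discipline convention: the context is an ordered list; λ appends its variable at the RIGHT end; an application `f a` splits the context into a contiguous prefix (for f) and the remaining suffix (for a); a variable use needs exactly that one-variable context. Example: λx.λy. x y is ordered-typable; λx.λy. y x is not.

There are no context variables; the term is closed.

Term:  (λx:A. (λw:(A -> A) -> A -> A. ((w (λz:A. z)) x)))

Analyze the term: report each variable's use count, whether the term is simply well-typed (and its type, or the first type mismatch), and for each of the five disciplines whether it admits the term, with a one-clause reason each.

counts: x (bound): 1×, w (bound): 1×, z (bound): 1×
uses in reading order: w, z, x
typing: well-typed — term : A -> ((A -> A) -> A -> A) -> A
ordered: ✗, no ordered split (uses run w, z, x)
linear: ✓, exactly-once usage across x, w, z
affine: ✓, no duplicate uses among x, w, z
relevant: ✓, none of x, w, z goes unused
unrestricted: ✓, typability at A -> ((A -> A) -> A -> A) -> A is all that's needed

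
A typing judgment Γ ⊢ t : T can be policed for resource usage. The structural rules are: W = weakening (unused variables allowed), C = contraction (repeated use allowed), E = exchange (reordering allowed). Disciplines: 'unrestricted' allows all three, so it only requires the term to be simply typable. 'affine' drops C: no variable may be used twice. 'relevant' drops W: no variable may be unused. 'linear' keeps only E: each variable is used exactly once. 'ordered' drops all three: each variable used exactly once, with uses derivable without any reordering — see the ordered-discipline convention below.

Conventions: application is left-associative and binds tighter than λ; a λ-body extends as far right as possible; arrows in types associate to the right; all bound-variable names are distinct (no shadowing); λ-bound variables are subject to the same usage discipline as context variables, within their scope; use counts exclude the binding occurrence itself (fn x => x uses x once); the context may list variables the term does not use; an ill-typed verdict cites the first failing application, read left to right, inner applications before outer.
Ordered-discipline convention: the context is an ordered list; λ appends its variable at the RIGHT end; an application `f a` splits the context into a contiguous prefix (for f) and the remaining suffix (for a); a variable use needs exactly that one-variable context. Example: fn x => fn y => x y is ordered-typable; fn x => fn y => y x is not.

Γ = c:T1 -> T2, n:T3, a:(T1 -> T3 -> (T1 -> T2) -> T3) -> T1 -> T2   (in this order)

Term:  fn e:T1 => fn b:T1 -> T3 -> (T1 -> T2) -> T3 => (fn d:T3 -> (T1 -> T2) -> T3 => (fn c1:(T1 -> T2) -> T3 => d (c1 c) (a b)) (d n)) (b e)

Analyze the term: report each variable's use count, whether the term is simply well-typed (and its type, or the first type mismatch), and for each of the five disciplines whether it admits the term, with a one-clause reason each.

variable uses: c: 1×, n: 1×, a: 1×, e (λ-bound): 1×, b (λ-bound): 2×, d (λ-bound): 2×, c1 (λ-bound): 1×
left-to-right use order: d, c1, c, a, b, d, n, b, e
typing: well-typed at T1 -> (T1 -> T3 -> (T1 -> T2) -> T3) -> T3
ordered: ✗, uses contraction: b ×2, d ×2
linear: ✗, uses contraction: b ×2, d ×2
affine: ✗, uses contraction: b ×2, d ×2
relevant: ✓, none of c, n, a, e, b, d, c1 goes unused
unrestricted: ✓, typability at T1 -> (T1 -> T3 -> (T1 -> T2) -> T3) -> T3 is all that's needed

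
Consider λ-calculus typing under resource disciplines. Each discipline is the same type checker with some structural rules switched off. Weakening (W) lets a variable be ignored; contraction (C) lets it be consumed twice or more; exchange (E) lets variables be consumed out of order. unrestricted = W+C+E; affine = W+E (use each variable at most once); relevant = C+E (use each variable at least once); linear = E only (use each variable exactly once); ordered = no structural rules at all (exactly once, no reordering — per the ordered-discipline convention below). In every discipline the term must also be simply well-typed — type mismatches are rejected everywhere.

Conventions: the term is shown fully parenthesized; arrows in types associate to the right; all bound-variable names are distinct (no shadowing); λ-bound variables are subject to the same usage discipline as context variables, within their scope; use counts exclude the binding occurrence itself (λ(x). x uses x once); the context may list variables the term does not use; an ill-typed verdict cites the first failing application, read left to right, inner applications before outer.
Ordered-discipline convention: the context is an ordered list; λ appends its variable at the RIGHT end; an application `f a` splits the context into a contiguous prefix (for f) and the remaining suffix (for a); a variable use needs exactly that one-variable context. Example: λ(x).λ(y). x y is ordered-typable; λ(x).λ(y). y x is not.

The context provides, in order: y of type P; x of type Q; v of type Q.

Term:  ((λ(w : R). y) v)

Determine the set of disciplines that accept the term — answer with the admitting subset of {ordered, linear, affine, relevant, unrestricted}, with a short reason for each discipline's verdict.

admitted by: none
usage: y ×1, x ×0, v ×1, w (λ-bound) ×0
left-to-right use order: y, v
typing: ill-typed: an argument Q mismatches the expected R
ordered: ✗, fails simple typing
linear: ✗, a type mismatch blocks all five
affine: ✗, the type mismatch rejects it
relevant: ✗, not simply typable
unrestricted: ✗, fails simple typing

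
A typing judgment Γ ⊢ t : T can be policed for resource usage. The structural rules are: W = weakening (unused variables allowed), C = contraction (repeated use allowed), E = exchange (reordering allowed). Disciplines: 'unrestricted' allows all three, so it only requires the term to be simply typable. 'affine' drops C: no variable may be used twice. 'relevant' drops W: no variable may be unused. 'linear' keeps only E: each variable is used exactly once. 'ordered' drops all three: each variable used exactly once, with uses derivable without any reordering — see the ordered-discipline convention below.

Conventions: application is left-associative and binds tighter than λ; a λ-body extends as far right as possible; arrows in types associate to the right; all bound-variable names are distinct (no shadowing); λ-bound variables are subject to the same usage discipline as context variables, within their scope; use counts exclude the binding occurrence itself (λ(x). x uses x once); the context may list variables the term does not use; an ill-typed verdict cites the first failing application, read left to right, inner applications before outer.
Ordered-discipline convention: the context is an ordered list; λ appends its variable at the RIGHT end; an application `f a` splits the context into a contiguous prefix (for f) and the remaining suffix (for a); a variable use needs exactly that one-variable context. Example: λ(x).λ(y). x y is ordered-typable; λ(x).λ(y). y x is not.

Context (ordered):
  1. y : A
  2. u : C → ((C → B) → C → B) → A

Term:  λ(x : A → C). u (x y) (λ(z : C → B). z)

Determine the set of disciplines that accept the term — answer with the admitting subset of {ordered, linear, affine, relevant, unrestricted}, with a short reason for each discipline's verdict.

accepted by: linear, affine, relevant, unrestricted
variable uses: y ×1; u ×1; x [bound] ×1; z [bound] ×1
use order (left to right): u, x, y, z
typing: ✓ — (A → C) → A
ordered: ✗ — needs exchange: uses follow u, x, y, z
linear: ✓ — each of y, u, x, z used exactly once
affine: ✓ — y, u, x, z: no repeats, contraction unneeded
relevant: ✓ — none of y, u, x, z goes unused
unrestricted: ✓ — well-typed at (A → C) → A; no restrictions here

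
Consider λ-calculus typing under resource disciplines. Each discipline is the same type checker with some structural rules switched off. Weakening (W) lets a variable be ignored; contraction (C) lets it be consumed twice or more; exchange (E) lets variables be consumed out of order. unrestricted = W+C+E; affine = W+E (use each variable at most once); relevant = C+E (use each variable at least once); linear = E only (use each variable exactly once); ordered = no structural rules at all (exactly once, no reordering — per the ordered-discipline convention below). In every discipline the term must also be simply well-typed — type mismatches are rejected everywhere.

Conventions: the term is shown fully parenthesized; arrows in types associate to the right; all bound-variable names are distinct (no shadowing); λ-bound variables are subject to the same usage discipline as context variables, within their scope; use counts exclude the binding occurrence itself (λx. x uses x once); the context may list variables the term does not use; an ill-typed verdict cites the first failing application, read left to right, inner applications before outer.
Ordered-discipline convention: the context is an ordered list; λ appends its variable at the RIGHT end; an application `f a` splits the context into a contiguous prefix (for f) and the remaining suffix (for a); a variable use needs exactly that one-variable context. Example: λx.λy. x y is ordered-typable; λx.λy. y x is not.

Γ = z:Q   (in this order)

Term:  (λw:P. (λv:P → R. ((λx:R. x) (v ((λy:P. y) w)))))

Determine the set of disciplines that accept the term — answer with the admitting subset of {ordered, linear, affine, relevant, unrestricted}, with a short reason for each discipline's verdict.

accepted by: affine, unrestricted
variable uses: z: 0, w (λ-bound): 1, v (λ-bound): 1, x (λ-bound): 1, y (λ-bound): 1
use order (left to right): x, v, y, w
typing: ✓ — P → (P → R) → R
ordered: ✗, unused: z — weakening required
linear: ✗, unused: z — weakening required
affine: ✓, z, w, v, x, y: no repeats, contraction unneeded
relevant: ✗, unused: z — weakening required
unrestricted: ✓, type-checks (P → (P → R) → R) and nothing is barred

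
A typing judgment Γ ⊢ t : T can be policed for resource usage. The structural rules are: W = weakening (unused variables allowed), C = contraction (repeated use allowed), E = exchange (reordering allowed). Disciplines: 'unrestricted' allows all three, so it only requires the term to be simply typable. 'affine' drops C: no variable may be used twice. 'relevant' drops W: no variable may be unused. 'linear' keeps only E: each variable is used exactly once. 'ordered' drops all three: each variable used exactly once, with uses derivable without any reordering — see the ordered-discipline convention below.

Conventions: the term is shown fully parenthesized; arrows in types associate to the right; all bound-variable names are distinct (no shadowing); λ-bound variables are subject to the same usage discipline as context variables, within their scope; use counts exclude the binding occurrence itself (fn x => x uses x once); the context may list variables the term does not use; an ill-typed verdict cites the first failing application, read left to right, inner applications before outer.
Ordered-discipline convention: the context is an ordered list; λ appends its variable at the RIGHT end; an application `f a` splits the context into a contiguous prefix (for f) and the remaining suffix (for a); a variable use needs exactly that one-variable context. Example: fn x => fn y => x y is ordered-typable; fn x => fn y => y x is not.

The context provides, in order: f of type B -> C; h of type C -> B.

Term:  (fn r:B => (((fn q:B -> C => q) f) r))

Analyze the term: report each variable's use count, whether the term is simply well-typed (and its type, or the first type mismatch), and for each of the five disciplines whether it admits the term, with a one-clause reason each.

use counts: f ×1, h ×0, r (λ-bound) ×1, q (λ-bound) ×1
uses in reading order: q, f, r
typing: the term checks, with type B -> C
ordered: ✗ — needs weakening: h unused
linear: ✗ — needs weakening: h unused
affine: ✓ — f, h, r, q: no repeats, contraction unneeded
relevant: ✗ — needs weakening: h unused
unrestricted: ✓ — simply typable at B -> C; W, C, E all held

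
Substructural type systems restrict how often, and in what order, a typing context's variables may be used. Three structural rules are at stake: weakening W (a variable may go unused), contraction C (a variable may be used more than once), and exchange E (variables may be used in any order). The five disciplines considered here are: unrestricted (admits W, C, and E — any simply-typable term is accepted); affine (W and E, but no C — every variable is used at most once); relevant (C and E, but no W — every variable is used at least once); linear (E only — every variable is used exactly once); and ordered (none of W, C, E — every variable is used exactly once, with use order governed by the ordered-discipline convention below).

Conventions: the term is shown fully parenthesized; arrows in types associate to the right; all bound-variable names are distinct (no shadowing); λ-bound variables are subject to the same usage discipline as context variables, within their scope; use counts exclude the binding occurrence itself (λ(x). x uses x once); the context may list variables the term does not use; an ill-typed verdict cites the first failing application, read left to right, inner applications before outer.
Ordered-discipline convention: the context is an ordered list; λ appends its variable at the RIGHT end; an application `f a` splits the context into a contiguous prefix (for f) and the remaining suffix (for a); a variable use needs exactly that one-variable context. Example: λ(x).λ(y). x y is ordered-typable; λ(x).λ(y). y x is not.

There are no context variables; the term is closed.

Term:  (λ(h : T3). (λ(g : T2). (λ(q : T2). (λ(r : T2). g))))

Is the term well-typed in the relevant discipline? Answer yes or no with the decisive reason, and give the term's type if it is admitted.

no — unused: h, q, r — weakening required
usage: h [bound] ×0; g [bound] ×1; q [bound] ×0; r [bound] ×0
uses in reading order: g
typing: well-typed — term : T3 -> T2 -> T2 -> T2 -> T2
summary: ordered ✗; linear ✗; affine ✓; relevant ✗; unrestricted ✓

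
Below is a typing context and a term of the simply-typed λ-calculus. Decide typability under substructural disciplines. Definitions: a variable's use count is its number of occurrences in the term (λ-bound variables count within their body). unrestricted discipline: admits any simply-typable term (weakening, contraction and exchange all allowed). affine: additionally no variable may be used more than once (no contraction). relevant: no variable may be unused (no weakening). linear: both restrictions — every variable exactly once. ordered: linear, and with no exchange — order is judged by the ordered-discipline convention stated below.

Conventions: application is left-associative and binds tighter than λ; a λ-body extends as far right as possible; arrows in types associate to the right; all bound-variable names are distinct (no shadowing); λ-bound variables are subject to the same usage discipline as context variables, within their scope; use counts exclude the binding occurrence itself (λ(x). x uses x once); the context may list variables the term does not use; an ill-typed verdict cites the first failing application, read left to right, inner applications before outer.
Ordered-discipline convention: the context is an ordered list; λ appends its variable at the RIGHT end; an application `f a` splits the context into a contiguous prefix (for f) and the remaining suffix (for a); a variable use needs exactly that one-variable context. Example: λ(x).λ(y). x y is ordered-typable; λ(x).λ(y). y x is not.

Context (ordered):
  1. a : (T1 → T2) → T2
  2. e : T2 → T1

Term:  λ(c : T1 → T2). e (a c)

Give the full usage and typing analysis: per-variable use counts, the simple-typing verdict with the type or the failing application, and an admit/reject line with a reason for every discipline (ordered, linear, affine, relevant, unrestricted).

use counts: a: 1×; e: 1×; c (bound): 1×
order of uses: e, a, c
typing: well-typed — term : (T1 → T2) → T1
ordered: ✗, no ordered split (uses run e, a, c)
linear: ✓, exactly-once usage across a, e, c
affine: ✓, none of a, e, c used more than once
relevant: ✓, a, e, c: all used, weakening unneeded
unrestricted: ✓, well-typed at (T1 → T2) → T1; no restrictions here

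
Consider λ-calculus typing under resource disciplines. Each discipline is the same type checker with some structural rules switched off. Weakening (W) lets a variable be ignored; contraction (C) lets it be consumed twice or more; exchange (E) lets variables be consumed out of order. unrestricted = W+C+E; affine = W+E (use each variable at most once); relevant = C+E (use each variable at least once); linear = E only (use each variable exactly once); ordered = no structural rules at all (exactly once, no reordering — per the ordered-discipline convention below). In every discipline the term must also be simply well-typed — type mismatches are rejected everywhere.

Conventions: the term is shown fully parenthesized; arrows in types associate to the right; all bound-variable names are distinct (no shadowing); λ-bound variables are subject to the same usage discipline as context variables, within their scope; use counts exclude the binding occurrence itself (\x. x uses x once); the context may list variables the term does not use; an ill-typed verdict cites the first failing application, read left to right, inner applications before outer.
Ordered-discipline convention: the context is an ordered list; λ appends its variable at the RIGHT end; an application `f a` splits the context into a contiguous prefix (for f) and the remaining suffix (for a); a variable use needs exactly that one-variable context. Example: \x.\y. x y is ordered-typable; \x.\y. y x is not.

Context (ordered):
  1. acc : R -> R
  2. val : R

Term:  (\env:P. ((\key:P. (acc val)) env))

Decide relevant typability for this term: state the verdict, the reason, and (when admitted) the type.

no — key left unused
use counts: acc: 1×; val: 1×; env (bound): 1×; key (bound): 0×
left-to-right use order: acc, val, env
typing: well-typed — term : P -> R
summary: ordered ✗ · linear ✗ · affine ✓ · relevant ✗ · unrestricted ✓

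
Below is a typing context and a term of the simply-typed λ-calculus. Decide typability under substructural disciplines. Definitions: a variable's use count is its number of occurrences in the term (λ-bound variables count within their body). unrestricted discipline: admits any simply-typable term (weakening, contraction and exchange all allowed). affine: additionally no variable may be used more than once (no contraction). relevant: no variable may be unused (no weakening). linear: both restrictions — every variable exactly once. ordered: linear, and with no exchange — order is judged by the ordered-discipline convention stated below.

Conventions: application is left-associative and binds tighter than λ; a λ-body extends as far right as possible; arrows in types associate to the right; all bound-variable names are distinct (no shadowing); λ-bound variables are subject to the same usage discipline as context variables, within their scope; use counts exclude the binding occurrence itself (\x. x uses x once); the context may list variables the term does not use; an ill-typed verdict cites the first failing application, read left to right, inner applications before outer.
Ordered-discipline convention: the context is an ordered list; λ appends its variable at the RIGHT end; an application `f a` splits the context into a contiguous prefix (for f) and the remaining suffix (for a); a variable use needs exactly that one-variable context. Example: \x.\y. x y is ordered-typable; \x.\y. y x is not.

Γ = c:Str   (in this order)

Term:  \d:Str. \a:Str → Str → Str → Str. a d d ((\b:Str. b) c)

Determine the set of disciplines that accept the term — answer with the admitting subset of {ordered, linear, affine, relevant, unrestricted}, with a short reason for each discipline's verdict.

admitted in: relevant, unrestricted
usage: c: 1×, d (bound): 2×, a (bound): 1×, b (bound): 1×
use order (left to right): a, d, d, b, c
typing: the term checks, with type Str → (Str → Str → Str → Str) → Str
ordered: ✗, repeated use of d ×2
linear: ✗, repeated use of d ×2
affine: ✗, repeated use of d ×2
relevant: ✓, at least one use each (c, d, a, b)
unrestricted: ✓, typability at Str → (Str → Str → Str → Str) → Str is all that's needed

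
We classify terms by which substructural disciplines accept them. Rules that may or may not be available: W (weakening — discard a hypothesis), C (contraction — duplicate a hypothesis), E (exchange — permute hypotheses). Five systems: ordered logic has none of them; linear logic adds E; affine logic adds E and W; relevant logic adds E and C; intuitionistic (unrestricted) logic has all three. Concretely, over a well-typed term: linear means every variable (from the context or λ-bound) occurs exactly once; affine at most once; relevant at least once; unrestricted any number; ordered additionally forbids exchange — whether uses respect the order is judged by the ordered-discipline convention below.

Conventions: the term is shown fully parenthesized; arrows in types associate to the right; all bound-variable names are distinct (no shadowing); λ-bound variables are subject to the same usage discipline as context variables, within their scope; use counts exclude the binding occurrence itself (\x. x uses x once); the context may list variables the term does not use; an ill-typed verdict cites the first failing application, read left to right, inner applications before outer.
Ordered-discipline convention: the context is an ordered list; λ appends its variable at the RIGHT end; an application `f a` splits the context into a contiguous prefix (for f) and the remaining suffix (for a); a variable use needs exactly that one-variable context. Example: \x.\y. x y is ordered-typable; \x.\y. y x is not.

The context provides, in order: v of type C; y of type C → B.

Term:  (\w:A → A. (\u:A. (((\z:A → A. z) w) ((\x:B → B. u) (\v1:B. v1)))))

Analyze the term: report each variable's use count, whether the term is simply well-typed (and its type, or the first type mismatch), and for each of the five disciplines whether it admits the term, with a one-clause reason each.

counts: v: 0×; y: 0×; w (λ-bound): 1×; u (λ-bound): 1×; z (λ-bound): 1×; x (λ-bound): 0×; v1 (λ-bound): 1×
order of uses: z, w, u, v1
typing: well-typed — term : (A → A) → A → A
ordered: ✗ — unused: v, y, x — weakening required
linear: ✗ — unused: v, y, x — weakening required
affine: ✓ — none of v, y, w, u, z, x, v1 used more than once
relevant: ✗ — unused: v, y, x — weakening required
unrestricted: ✓ — typability at (A → A) → A → A is all that's needed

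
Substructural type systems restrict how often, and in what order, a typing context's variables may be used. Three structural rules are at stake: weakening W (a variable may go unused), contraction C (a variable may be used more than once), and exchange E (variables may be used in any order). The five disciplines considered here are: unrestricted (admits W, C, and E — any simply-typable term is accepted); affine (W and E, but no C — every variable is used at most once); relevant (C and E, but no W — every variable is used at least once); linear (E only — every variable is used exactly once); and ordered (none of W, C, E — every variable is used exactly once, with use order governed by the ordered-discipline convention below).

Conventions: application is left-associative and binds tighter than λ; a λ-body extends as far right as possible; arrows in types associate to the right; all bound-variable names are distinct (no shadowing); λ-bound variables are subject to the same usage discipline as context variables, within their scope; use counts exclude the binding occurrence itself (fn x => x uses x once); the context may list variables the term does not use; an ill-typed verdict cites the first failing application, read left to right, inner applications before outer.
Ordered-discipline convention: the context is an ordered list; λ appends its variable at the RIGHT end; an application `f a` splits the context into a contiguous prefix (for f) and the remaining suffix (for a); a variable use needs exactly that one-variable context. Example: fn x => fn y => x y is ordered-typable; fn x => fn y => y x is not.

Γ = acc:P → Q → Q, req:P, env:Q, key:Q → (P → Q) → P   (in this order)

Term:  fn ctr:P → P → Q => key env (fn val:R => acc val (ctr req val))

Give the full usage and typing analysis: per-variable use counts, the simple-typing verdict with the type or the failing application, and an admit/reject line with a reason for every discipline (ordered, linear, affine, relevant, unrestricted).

usage: acc: 1×; req: 1×; env: 1×; key: 1×; ctr (λ-bound): 1×; val (λ-bound): 2×
use order (left to right): key, env, acc, val, ctr, req, val
typing: ill-typed: an application expects P but receives R
ordered: ✗ — fails simple typing
linear: ✗ — a type mismatch blocks all five
affine: ✗ — the type mismatch rejects it
relevant: ✗ — not simply typable
unrestricted: ✗ — fails simple typing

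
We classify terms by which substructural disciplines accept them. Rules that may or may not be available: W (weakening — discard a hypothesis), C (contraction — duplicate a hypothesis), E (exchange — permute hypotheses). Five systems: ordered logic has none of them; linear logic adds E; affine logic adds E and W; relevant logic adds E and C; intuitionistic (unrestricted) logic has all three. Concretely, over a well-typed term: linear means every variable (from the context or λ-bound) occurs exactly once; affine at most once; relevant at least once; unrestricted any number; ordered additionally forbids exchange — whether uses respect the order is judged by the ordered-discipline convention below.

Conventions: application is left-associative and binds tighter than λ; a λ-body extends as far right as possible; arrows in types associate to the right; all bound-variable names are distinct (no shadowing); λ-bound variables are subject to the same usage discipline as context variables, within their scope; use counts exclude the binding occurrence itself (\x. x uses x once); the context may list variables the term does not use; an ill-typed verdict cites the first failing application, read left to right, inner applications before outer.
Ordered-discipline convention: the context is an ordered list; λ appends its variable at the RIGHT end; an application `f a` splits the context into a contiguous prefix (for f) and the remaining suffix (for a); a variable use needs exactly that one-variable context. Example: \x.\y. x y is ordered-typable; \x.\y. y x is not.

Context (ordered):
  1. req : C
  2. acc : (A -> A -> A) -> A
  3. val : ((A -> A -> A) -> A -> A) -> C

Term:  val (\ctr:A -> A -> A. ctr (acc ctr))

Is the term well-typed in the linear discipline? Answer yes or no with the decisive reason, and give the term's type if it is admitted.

no — repeated use of ctr ×2; req left unused
variable uses: req ×0, acc ×1, val ×1, ctr [bound] ×2
left-to-right use order: val, ctr, acc, ctr
typing: the term checks, with type C
summary: ordered ✗ | linear ✗ | affine ✗ | relevant ✗ | unrestricted ✓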